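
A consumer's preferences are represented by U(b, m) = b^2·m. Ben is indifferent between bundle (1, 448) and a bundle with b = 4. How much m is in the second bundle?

U(1, 448) = 448.
Set U(4, m) = 448 and solve.
With b = 4: 4^2 = 16, so m = 448/16 = 28.
Check: U(4, 28) = 448.

m = 28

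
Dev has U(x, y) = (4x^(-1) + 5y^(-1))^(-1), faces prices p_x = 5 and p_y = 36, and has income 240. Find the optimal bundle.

For CES with ρ = -1, MRS = (4/5)·(y/x)^2.
Tangency: set MRS = p_x/p_y = 5/36.
So (y/x)^2 = 25/144; taking the square root, y/x = 5/12, i.e. y = (5/12)·x.
Substitute into the budget 5·x + 36·y = 240: 20·x = 240, so x* = 12 and y* = (5/12)·12 = 5.

x* = 12, y* = 5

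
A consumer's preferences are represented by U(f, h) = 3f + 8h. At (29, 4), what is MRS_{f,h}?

MU_f = 3, MU_h = 8, so MRS = 3/8 = 0.375 at every bundle.
At (29, 4): MRS = 0.375.
So at (29, 4) the consumer would give up 0.375 units of h for one more unit of f.

MRS = 0.375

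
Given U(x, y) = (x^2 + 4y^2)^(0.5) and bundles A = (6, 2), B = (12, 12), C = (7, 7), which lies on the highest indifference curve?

Bundle B

Evaluate utility at each bundle:
U(A) = 7.211.
U(B) = 26.833.
U(C) = 15.652.
Highest utility is B, so B ≻ C ≻ A.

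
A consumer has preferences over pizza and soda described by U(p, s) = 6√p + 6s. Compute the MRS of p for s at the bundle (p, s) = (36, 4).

MU_p = 6/(2√p), MU_s = 6.
MRS = 6/(2√p) ÷ 6.
At (36, 4): MRS = 1/12.
That is, one extra unit of p is worth 1/12 units of s at the margin.

MRS = 1/12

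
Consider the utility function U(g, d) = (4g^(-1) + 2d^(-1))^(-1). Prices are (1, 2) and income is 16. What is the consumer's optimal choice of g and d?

g* = 8, d* = 4

For CES with ρ = -1, MRS = (4/2)·(d/g)^2.
Tangency: set MRS = p_g/p_d = 1/2 = 0.5.
So (d/g)^2 = 0.25; taking the square root, d/g = 0.5, i.e. d = 0.5·g.
Substitute into the budget 1·g + 2·d = 16: 2·g = 16, so g* = 8 and d* = 0.5·8 = 4.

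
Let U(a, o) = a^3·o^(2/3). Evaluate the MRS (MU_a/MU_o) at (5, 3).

MU_a = 3·a^2·o^(2/3) and MU_o = 2/3·a^3·o^(-1/3).
MRS = MU_a/MU_o = (4.5)·o/a.
At (5, 3): MRS = 2.7.
That is, one extra unit of a is worth 2.7 units of o at the margin.

MRS = 2.7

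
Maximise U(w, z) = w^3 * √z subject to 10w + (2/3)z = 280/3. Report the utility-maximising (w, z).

w* = 8, z* = 20

MU_w = 3·w^2·√z and MU_z = 0.5·w^3·z^(-0.5).
MRS = MU_w/MU_z = (6)·z/w.
Tangency: set MRS = p_w/p_z = 10/(2/3) = 15.
So (6)·z/w = 15, i.e. z = 2.5·w.
Substitute into the budget 10·w + (2/3)·z = 280/3: (35/3)·w = 280/3, so w* = 8.
Then z* = 2.5·8 = 20.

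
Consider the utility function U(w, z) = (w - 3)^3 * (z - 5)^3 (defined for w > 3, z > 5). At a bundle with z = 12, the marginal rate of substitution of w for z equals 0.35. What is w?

MU_w = 3·(w−3)^2·(z−5)^3, MU_z = 3·(w−3)^3·(z−5)^2.
MRS = (z−5)/(w−3).
Substitute z = 12: MRS = 7/(w − 3). Setting this equal to 0.35 gives w − 3 = 7/0.35 = 20, so w = 23.

w = 23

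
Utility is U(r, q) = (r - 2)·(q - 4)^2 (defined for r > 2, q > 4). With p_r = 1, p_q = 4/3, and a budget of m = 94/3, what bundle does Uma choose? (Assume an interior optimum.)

MU_r = (q−4)^2, MU_q = 2·(r−2)·(q−4).
MRS = (1/2)·(q−4)/(r−2).
Tangency: set MRS = p_r/p_q = 1/(4/3) = 0.75.
So (1/2)·(q − 4)/(r − 2) = 0.75, i.e. (q − 4) = 1.5·(r − 2).
Rewrite the budget in excess-of-subsistence terms: 1·(r − 2) + (4/3)·(q − 4) = 94/3 − 1·2 − (4/3)·4 = 24.
Substituting, 3·(r − 2) = 24, so r − 2 = 8 and r* = 10.
Then q − 4 = 1.5·8 = 12, so q* = 16.

r* = 10, q* = 16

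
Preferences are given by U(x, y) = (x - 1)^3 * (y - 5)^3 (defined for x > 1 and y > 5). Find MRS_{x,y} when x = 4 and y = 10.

MRS = 5/3

MU_x = 3·(x−1)^2·(y−5)^3, MU_y = 3·(x−1)^3·(y−5)^2.
MRS = (y−5)/(x−1).
At (4, 10): MRS = 5/3.
So at (4, 10) the consumer would give up 5/3 units of y for one more unit of x.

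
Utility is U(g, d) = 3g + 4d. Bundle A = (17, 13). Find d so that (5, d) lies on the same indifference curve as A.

U(17, 13) = 103.
Set U(5, d) = 103 and solve.
3·5 + 4d = 103 ⇒ 4d = 88 ⇒ d = 22.
Check: U(5, 22) = 103.

d = 22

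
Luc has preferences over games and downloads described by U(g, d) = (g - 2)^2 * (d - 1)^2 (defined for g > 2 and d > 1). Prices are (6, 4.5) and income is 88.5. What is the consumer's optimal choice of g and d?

g* = 8, d* = 9

MU_g = 2·(g−2)·(d−1)^2, MU_d = 2·(g−2)^2·(d−1).
MRS = (d−1)/(g−2).
Tangency: set MRS = p_g/p_d = 6/4.5 = 4/3.
So (d − 1)/(g − 2) = 4/3, i.e. (d − 1) = (4/3)·(g − 2).
Rewrite the budget in excess-of-subsistence terms: 6·(g − 2) + 4.5·(d − 1) = 88.5 − 6·2 − 4.5·1 = 72.
Substituting, 12·(g − 2) = 72, so g − 2 = 6 and g* = 8.
Then d − 1 = (4/3)·6 = 8, so d* = 9.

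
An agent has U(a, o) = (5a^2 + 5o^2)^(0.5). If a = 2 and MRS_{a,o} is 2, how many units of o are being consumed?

o = 1

For CES with ρ = 2, MRS = (o/a)^(-1).
Setting (o/2)^(-1) = 2 gives o/2 = 0.5 and o = 1.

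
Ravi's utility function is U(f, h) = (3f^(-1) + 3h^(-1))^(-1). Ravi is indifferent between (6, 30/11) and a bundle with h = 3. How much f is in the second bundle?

f = 5

U depends on (f, h) only through S = 3f^(-1) + 3h^(-1), so equal utility means equal S. At (6, 30/11): S = 1.6.
With h = 3: 3·3^(-1) = 1, so 3f^(-1) = 1.6 − 1 = 0.6, i.e. f^(-1) = 0.2.
Hence f = 1/0.2 = 5.
Check: U(5, 3) = 0.625.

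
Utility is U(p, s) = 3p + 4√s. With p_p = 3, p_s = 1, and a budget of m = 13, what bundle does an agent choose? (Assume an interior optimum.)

p* = 3, s* = 4

MU_p = 3, MU_s = 4/(2√s).
MRS = 3 ÷ (4/(2√s)).
Tangency: set MRS = p_p/p_s = 3/1 = 3.
MRS depends only on s: 1.5·√s = 3 ⇒ √s = 3/1.5 = 2 ⇒ s* = 4.
From the budget, 3·p = 13 − 1·4 = 9, so p* = 3.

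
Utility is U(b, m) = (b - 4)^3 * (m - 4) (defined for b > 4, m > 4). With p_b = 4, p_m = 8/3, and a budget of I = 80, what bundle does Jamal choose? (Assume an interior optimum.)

MU_b = 3·(b−4)^2·(m−4), MU_m = (b−4)^3.
MRS = (3/1)·(m−4)/(b−4).
Tangency: set MRS = p_b/p_m = 4/(8/3) = 1.5.
So (3/1)·(m − 4)/(b − 4) = 1.5, i.e. (m − 4) = 0.5·(b − 4).
Rewrite the budget in excess-of-subsistence terms: 4·(b − 4) + (8/3)·(m − 4) = 80 − 4·4 − (8/3)·4 = 160/3.
Substituting, (16/3)·(b − 4) = 160/3, so b − 4 = 10 and b* = 14.
Then m − 4 = 0.5·10 = 5, so m* = 9.

b* = 14, m* = 9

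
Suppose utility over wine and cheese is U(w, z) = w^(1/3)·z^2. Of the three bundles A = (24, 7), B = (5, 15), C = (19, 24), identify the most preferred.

Evaluate utility at each bundle:
U(A) = 141.340.
U(B) = 384.745.
U(C) = 1536.999.
Highest utility is C, so C ≻ B ≻ A.

Bundle C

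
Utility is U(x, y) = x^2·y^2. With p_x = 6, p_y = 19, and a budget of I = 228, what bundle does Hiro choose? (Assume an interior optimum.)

MU_x = 2·x·y^2 and MU_y = 2·x^2·y.
MRS = MU_x/MU_y = y/x.
Tangency: set MRS = p_x/p_y = 6/19.
So y/x = 6/19, i.e. y = (6/19)·x.
Substitute into the budget 6·x + 19·y = 228: 12·x = 228, so x* = 19.
Then y* = (6/19)·19 = 6.

x* = 19, y* = 6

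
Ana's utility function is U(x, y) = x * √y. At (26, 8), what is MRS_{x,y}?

MU_x = √y and MU_y = 0.5·x·y^(-0.5).
MRS = MU_x/MU_y = (2)·y/x.
At (26, 8): MRS = 8/13.
So at (26, 8) the consumer would give up 8/13 units of y for one more unit of x.

MRS = 8/13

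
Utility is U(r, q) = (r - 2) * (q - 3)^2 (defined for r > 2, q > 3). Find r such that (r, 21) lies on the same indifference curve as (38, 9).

U(38, 9) = 1296.
Set U(r, 21) = 1296 and solve.
With q = 21: (21 − 3)^2 = 324, so (r − 2) = 1296/324 = 4.
So r = 2 + 4 = 6.
Check: U(6, 21) = 1296.

r = 6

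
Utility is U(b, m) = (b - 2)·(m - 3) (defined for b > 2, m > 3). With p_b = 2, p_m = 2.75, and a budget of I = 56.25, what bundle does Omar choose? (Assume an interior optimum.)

MU_b = (m−3), MU_m = (b−2).
MRS = (m−3)/(b−2).
Tangency: set MRS = p_b/p_m = 2/2.75 = 8/11.
So (m − 3)/(b − 2) = 8/11, i.e. (m − 3) = (8/11)·(b − 2).
Rewrite the budget in excess-of-subsistence terms: 2·(b − 2) + 2.75·(m − 3) = 56.25 − 2·2 − 2.75·3 = 44.
Substituting, 4·(b − 2) = 44, so b − 2 = 11 and b* = 13.
Then m − 3 = (8/11)·11 = 8, so m* = 11.

b* = 13, m* = 11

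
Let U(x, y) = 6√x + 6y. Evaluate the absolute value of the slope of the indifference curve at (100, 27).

MU_x = 6/(2√x), MU_y = 6.
MRS = 6/(2√x) ÷ 6.
At (100, 27): MRS = 0.05.
The indifference curve has slope −0.05 at this bundle.

MRS = 0.05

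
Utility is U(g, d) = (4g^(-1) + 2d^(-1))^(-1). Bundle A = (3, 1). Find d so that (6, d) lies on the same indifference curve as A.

U depends on (g, d) only through S = 4g^(-1) + 2d^(-1), so equal utility means equal S. At (3, 1): S = 10/3.
With g = 6: 4·6^(-1) = 2/3, so 2d^(-1) = 10/3 − 2/3 = 8/3, i.e. d^(-1) = 4/3.
Hence d = 1/(4/3) = 0.75.
Check: U(6, 0.75) = 0.3.

d = 0.75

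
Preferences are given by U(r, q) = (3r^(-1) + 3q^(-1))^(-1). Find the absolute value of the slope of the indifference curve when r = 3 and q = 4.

MRS = 16/9

For CES with ρ = -1, MRS = (q/r)^2.
At (3, 4): MRS = 16/9.
So at (3, 4) the consumer would give up 16/9 units of q for one more unit of r.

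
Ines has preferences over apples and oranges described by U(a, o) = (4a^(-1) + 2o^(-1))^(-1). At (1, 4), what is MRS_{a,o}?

MRS = 32

For CES with ρ = -1, MRS = (4/2)·(o/a)^2.
At (1, 4): MRS = 32.
That is, one extra unit of a is worth 32 units of o at the margin.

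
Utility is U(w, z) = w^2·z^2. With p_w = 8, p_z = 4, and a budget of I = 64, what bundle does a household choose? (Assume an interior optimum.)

w* = 4, z* = 8

MU_w = 2·w·z^2 and MU_z = 2·w^2·z.
MRS = MU_w/MU_z = z/w.
Tangency: set MRS = p_w/p_z = 8/4 = 2.
So z/w = 2, i.e. z = 2·w.
Substitute into the budget 8·w + 4·z = 64: 16·w = 64, so w* = 4.
Then z* = 2·4 = 8.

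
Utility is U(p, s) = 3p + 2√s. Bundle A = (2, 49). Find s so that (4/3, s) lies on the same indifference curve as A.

U(2, 49) = 20.
Set U(4/3, s) = 20 and solve.
With p = 4/3: 2√s = 20 − 3·4/3 = 16, so √s = 8 and s = 64.
Check: U(4/3, 64) = 20.

s = 64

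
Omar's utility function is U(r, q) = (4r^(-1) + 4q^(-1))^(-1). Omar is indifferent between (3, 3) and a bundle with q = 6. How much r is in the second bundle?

r = 2

U depends on (r, q) only through S = 4r^(-1) + 4q^(-1), so equal utility means equal S. At (3, 3): S = 8/3.
With q = 6: 4·6^(-1) = 2/3, so 4r^(-1) = 8/3 − 2/3 = 2, i.e. r^(-1) = 0.5.
Hence r = 1/0.5 = 2.
Check: U(2, 6) = 0.375.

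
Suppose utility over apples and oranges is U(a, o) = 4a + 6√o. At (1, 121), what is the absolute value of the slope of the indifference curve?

MU_a = 4, MU_o = 6/(2√o).
MRS = 4 ÷ (6/(2√o)).
At (1, 121): MRS = 44/3.
So at (1, 121) the consumer would give up 44/3 units of o for one more unit of a.

MRS = 44/3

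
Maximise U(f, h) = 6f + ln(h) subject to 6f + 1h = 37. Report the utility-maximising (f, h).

MU_f = 6, MU_h = 1/h.
MRS = 6 ÷ (1/h).
Tangency: set MRS = p_f/p_h = 6/1 = 6.
MRS depends only on h: 6·h = 6 ⇒ h* = 6/6 = 1.
From the budget, 6·f = 37 − 1·1 = 36, so f* = 6.

f* = 6, h* = 1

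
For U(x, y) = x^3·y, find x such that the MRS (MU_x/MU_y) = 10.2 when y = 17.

MU_x = 3·x^2·y and MU_y = x^3.
MRS = MU_x/MU_y = (3/1)·y/x.
Substitute y = 17: MRS = 51/x. Setting 51/x = 10.2 gives x = 51/10.2 = 5.

x = 5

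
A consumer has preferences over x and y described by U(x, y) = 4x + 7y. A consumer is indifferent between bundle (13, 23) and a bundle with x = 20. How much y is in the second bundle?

y = 19

U(13, 23) = 213.
Set U(20, y) = 213 and solve.
4·20 + 7y = 213 ⇒ 7y = 133 ⇒ y = 19.
Check: U(20, 19) = 213.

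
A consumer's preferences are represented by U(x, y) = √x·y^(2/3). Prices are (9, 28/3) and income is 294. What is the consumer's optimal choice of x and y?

MU_x = 0.5·x^(-0.5)·y^(2/3) and MU_y = 2/3·√x·y^(-1/3).
MRS = MU_x/MU_y = (0.75)·y/x.
Tangency: set MRS = p_x/p_y = 9/(28/3) = 27/28.
So (0.75)·y/x = 27/28, i.e. y = (9/7)·x.
Substitute into the budget 9·x + (28/3)·y = 294: 21·x = 294, so x* = 14.
Then y* = (9/7)·14 = 18.

x* = 14, y* = 18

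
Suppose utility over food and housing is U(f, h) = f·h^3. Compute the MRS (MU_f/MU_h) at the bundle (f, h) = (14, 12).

MRS = 2/7

MU_f = h^3 and MU_h = 3·f·h^2.
MRS = MU_f/MU_h = (1/3)·h/f.
At (14, 12): MRS = 2/7.
That is, one extra unit of f is worth 2/7 units of h at the margin.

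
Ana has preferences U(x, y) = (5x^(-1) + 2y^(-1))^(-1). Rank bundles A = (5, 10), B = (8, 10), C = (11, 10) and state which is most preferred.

Evaluate utility at each bundle:
U(A) = 0.833.
U(B) = 1.212.
U(C) = 1.528.
Highest utility is C, so C ≻ B ≻ A.

Bundle C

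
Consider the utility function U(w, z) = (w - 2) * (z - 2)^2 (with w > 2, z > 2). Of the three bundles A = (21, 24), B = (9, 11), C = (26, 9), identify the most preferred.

Evaluate utility at each bundle:
U(A) = 9196.
U(B) = 567.
U(C) = 1176.
Highest utility is A, so A ≻ C ≻ B.

Bundle A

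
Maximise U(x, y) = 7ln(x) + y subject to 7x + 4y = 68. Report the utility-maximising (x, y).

MU_x = 7/x, MU_y = 1.
MRS = 7/x ÷ 1.
Tangency: set MRS = p_x/p_y = 7/4 = 1.75.
MRS depends only on x: 7/x = 1.75 ⇒ x* = 7/1.75 = 4.
From the budget, 4·y = 68 − 7·4 = 40, so y* = 10.

x* = 4, y* = 10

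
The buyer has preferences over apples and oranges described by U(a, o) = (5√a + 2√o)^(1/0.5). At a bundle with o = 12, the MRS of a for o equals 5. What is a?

a = 3

For CES with ρ = 0.5, MRS = (5/2)·√(o/a).
Setting (5/2)·√(12/a) = 5 gives √(12/a) = 2, so 12/a = 4 and a = 3.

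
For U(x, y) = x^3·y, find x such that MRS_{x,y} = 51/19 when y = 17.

x = 19

MU_x = 3·x^2·y and MU_y = x^3.
MRS = MU_x/MU_y = (3/1)·y/x.
Substitute y = 17: MRS = 51/x. Setting 51/x = 51/19 gives x = 51/(51/19) = 19.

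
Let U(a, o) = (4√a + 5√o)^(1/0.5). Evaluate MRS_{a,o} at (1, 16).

For CES with ρ = 0.5, MRS = (4/5)·√(o/a).
At (1, 16): MRS = 3.2.
That is, one extra unit of a is worth 3.2 units of o at the margin.

MRS = 3.2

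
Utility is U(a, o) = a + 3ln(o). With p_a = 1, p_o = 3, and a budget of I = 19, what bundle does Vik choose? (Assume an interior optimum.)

MU_a = 1, MU_o = 3/o.
MRS = 1 ÷ (3/o).
Tangency: set MRS = p_a/p_o = 1/3.
MRS depends only on o: (1/3)·o = 1/3 ⇒ o* = (1/3)/(1/3) = 1.
From the budget, 1·a = 19 − 3·1 = 16, so a* = 16.

a* = 16, o* = 1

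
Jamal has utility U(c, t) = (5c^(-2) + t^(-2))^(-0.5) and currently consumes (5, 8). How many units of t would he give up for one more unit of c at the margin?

For CES with ρ = -2, MRS = (5/1)·(t/c)^3.
At (5, 8): MRS = 512/25.
So at (5, 8) the consumer would give up 512/25 units of t for one more unit of c.

MRS = 512/25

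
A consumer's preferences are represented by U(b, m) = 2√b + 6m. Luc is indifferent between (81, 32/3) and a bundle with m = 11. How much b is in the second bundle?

U(81, 32/3) = 82.
Set U(b, 11) = 82 and solve.
With m = 11: 2√b = 82 − 6·11 = 16, so √b = 8 and b = 64.
Check: U(64, 11) = 82.

b = 64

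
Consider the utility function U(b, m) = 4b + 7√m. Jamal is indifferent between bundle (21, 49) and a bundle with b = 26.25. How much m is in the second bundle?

U(21, 49) = 133.
Set U(26.25, m) = 133 and solve.
With b = 26.25: 7√m = 133 − 4·26.25 = 28, so √m = 4 and m = 16.
Check: U(26.25, 16) = 133.

m = 16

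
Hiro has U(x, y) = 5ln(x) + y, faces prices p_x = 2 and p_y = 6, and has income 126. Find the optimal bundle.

MU_x = 5/x, MU_y = 1.
MRS = 5/x ÷ 1.
Tangency: set MRS = p_x/p_y = 2/6 = 1/3.
MRS depends only on x: 5/x = 1/3 ⇒ x* = 5/(1/3) = 15.
From the budget, 6·y = 126 − 2·15 = 96, so y* = 16.

x* = 15, y* = 16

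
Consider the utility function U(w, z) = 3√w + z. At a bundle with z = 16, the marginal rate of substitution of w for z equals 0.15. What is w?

w = 100

MU_w = 3/(2√w), MU_z = 1.
MRS = 3/(2√w) ÷ 1.
MRS depends only on w: 1.5/√w = 0.15 ⇒ √w = 1.5/0.15 = 10 ⇒ w = 100.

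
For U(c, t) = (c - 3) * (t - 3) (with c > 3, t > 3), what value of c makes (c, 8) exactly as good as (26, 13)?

c = 49

U(26, 13) = 230.
Set U(c, 8) = 230 and solve.
With t = 8: (8 − 3) = 5, so (c − 3) = 230/5 = 46.
So c = 3 + 46 = 49.
Check: U(49, 8) = 230.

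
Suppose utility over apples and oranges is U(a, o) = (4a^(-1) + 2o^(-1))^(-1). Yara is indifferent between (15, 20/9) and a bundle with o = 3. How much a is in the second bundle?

U depends on (a, o) only through S = 4a^(-1) + 2o^(-1), so equal utility means equal S. At (15, 20/9): S = 7/6.
With o = 3: 2·3^(-1) = 2/3, so 4a^(-1) = 7/6 − 2/3 = 0.5, i.e. a^(-1) = 0.125.
Hence a = 1/0.125 = 8.
Check: U(8, 3) = 0.8571.

a = 8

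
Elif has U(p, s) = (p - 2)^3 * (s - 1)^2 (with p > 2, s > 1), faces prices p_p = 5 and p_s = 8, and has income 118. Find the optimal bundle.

p* = 14, s* = 6

MU_p = 3·(p−2)^2·(s−1)^2, MU_s = 2·(p−2)^3·(s−1).
MRS = (3/2)·(s−1)/(p−2).
Tangency: set MRS = p_p/p_s = 5/8 = 0.625.
So (3/2)·(s − 1)/(p − 2) = 0.625, i.e. (s − 1) = (5/12)·(p − 2).
Rewrite the budget in excess-of-subsistence terms: 5·(p − 2) + 8·(s − 1) = 118 − 5·2 − 8·1 = 100.
Substituting, (25/3)·(p − 2) = 100, so p − 2 = 12 and p* = 14.
Then s − 1 = (5/12)·12 = 5, so s* = 6.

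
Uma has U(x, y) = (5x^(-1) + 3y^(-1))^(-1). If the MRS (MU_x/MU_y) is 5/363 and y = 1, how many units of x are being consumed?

x = 11

For CES with ρ = -1, MRS = (5/3)·(y/x)^2.
Setting (5/3)·(1/x)^2 = 5/363 gives (1/x)^2 = 1/121, so 1/x = 1/11 and x = 11.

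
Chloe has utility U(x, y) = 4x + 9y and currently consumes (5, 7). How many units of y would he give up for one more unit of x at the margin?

MRS = 4/9

MU_x = 4, MU_y = 9, so MRS = 4/9 at every bundle.
At (5, 7): MRS = 4/9.
That is, one extra unit of x is worth 4/9 units of y at the margin.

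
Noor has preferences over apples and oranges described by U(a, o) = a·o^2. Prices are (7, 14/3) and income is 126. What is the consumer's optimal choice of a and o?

MU_a = o^2 and MU_o = 2·a·o.
MRS = MU_a/MU_o = (1/2)·o/a.
Tangency: set MRS = p_a/p_o = 7/(14/3) = 1.5.
So (1/2)·o/a = 1.5, i.e. o = 3·a.
Substitute into the budget 7·a + (14/3)·o = 126: 21·a = 126, so a* = 6.
Then o* = 3·6 = 18.

a* = 6, o* = 18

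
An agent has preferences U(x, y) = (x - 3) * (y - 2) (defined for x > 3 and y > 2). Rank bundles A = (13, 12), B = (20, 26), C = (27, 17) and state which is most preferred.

Evaluate utility at each bundle:
U(A) = 100.
U(B) = 408.
U(C) = 360.
Highest utility is B, so B ≻ C ≻ A.

Bundle B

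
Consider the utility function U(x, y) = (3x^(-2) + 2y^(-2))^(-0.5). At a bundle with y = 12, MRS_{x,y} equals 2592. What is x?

For CES with ρ = -2, MRS = (3/2)·(y/x)^3.
Setting (3/2)·(12/x)^3 = 2592 gives (12/x)^3 = 1728, so 12/x = 12 and x = 1.

x = 1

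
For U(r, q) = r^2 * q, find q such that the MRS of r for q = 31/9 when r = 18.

MU_r = 2·r·q and MU_q = r^2.
MRS = MU_r/MU_q = (2/1)·q/r.
Substitute r = 18: MRS = q/9. Setting q/9 = 31/9 gives q = (31/9)·9 = 31.

q = 31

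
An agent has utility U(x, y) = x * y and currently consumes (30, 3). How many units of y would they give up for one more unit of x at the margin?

MU_x = y and MU_y = x.
MRS = MU_x/MU_y = y/x.
At (30, 3): MRS = 0.1.
That is, one extra unit of x is worth 0.1 units of y at the margin.

MRS = 0.1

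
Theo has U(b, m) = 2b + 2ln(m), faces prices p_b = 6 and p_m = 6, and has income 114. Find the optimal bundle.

b* = 18, m* = 1

MU_b = 2, MU_m = 2/m.
MRS = 2 ÷ (2/m).
Tangency: set MRS = p_b/p_m = 6/6 = 1.
MRS depends only on m: m = 1 ⇒ m* = 1.
From the budget, 6·b = 114 − 6·1 = 108, so b* = 18.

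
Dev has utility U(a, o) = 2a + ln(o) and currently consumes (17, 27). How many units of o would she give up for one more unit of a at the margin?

MRS = 54

MU_a = 2, MU_o = 1/o.
MRS = 2 ÷ (1/o).
At (17, 27): MRS = 54.
That is, one extra unit of a is worth 54 units of o at the margin.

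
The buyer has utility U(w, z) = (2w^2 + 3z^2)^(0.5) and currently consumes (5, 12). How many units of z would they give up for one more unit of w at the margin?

MRS = 5/18

For CES with ρ = 2, MRS = (2/3)·(z/w)^(-1).
At (5, 12): MRS = 5/18.
That is, one extra unit of w is worth 5/18 units of z at the margin.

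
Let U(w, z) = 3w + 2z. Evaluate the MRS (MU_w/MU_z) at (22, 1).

MU_w = 3, MU_z = 2, so MRS = 3/2 = 1.5 at every bundle.
At (22, 1): MRS = 1.5.
The indifference curve has slope −1.5 at this bundle.

MRS = 1.5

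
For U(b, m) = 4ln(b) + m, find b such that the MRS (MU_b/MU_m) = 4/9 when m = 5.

MU_b = 4/b, MU_m = 1.
MRS = 4/b ÷ 1.
MRS depends only on b: 4/b = 4/9 ⇒ b = 4/(4/9) = 9.

b = 9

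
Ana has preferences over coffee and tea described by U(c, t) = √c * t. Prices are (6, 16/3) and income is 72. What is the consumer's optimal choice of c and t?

MU_c = 0.5·c^(-0.5)·t and MU_t = √c.
MRS = MU_c/MU_t = (0.5)·t/c.
Tangency: set MRS = p_c/p_t = 6/(16/3) = 1.125.
So (0.5)·t/c = 1.125, i.e. t = 2.25·c.
Substitute into the budget 6·c + (16/3)·t = 72: 18·c = 72, so c* = 4.
Then t* = 2.25·4 = 9.

c* = 4, t* = 9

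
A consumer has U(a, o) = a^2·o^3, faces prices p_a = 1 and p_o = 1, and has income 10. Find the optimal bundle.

a* = 4, o* = 6

MU_a = 2·a·o^3 and MU_o = 3·a^2·o^2.
MRS = MU_a/MU_o = (2/3)·o/a.
Tangency: set MRS = p_a/p_o = 1/1 = 1.
So (2/3)·o/a = 1, i.e. o = 1.5·a.
Substitute into the budget 1·a + 1·o = 10: 2.5·a = 10, so a* = 4.
Then o* = 1.5·4 = 6.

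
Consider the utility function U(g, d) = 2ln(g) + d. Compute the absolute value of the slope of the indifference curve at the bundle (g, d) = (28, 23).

MU_g = 2/g, MU_d = 1.
MRS = 2/g ÷ 1.
At (28, 23): MRS = 1/14.
That is, one extra unit of g is worth 1/14 units of d at the margin.

MRS = 1/14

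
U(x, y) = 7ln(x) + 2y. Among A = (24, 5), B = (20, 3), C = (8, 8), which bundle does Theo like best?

Evaluate utility at each bundle:
U(A) = 32.246.
U(B) = 26.970.
U(C) = 30.556.
Highest utility is A, so A ≻ C ≻ B.

Bundle A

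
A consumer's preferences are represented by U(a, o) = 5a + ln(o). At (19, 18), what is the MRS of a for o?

MRS = 90

MU_a = 5, MU_o = 1/o.
MRS = 5 ÷ (1/o).
At (19, 18): MRS = 90.
So at (19, 18) the consumer would give up 90 units of o for one more unit of a.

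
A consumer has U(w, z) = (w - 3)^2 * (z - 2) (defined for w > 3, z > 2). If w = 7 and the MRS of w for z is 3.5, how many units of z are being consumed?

z = 9

MU_w = 2·(w−3)·(z−2), MU_z = (w−3)^2.
MRS = (2/1)·(z−2)/(w−3).
Substitute w = 7: MRS = (z − 2)/2. Setting this equal to 3.5 gives z − 2 = 3.5·2 = 7, so z = 9.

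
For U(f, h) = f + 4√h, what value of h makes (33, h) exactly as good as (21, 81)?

U(21, 81) = 57.
Set U(33, h) = 57 and solve.
With f = 33: 4√h = 57 − 33 = 24, so √h = 6 and h = 36.
Check: U(33, 36) = 57.

h = 36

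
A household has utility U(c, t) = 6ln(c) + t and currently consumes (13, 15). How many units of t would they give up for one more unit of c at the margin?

MRS = 6/13

MU_c = 6/c, MU_t = 1.
MRS = 6/c ÷ 1.
At (13, 15): MRS = 6/13.
The indifference curve has slope −6/13 at this bundle.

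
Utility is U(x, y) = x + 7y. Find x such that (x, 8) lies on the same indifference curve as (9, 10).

x = 23

U(9, 10) = 79.
Set U(x, 8) = 79 and solve.
x + 7·8 = 79 ⇒ x = 23 ⇒ x = 23.
Check: U(23, 8) = 79.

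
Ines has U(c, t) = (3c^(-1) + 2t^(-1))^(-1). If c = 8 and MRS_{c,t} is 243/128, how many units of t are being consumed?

t = 9

For CES with ρ = -1, MRS = (3/2)·(t/c)^2.
Setting (3/2)·(t/8)^2 = 243/128 gives (t/8)^2 = 81/64, so t/8 = 1.125 and t = 9.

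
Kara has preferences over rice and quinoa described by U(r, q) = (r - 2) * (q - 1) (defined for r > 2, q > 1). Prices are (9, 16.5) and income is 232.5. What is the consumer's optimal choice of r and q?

MU_r = (q−1), MU_q = (r−2).
MRS = (q−1)/(r−2).
Tangency: set MRS = p_r/p_q = 9/16.5 = 6/11.
So (q − 1)/(r − 2) = 6/11, i.e. (q − 1) = (6/11)·(r − 2).
Rewrite the budget in excess-of-subsistence terms: 9·(r − 2) + 16.5·(q − 1) = 232.5 − 9·2 − 16.5·1 = 198.
Substituting, 18·(r − 2) = 198, so r − 2 = 11 and r* = 13.
Then q − 1 = (6/11)·11 = 6, so q* = 7.

r* = 13, q* = 7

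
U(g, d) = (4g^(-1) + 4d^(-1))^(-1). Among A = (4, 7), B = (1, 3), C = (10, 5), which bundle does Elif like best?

Evaluate utility at each bundle:
U(A) = 0.636.
U(B) = 0.188.
U(C) = 0.833.
Highest utility is C, so C ≻ A ≻ B.

Bundle C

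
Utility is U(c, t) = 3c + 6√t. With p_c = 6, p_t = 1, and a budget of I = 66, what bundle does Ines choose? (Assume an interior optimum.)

c* = 5, t* = 36

MU_c = 3, MU_t = 6/(2√t).
MRS = 3 ÷ (6/(2√t)).
Tangency: set MRS = p_c/p_t = 6/1 = 6.
MRS depends only on t: √t = 6 ⇒ √t = 6 ⇒ t* = 36.
From the budget, 6·c = 66 − 1·36 = 30, so c* = 5.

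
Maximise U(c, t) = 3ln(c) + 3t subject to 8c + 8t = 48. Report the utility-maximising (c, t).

MU_c = 3/c, MU_t = 3.
MRS = 3/c ÷ 3.
Tangency: set MRS = p_c/p_t = 8/8 = 1.
MRS depends only on c: 1/c = 1 ⇒ c* = 1/1 = 1.
From the budget, 8·t = 48 − 8·1 = 40, so t* = 5.

c* = 1, t* = 5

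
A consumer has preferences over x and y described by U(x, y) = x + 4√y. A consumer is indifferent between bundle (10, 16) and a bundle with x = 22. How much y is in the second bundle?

y = 1

U(10, 16) = 26.
Set U(22, y) = 26 and solve.
With x = 22: 4√y = 26 − 22 = 4, so √y = 1 and y = 1.
Check: U(22, 1) = 26.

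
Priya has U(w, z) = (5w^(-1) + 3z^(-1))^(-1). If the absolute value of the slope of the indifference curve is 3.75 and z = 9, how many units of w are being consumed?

For CES with ρ = -1, MRS = (5/3)·(z/w)^2.
Setting (5/3)·(9/w)^2 = 3.75 gives (9/w)^2 = 2.25, so 9/w = 1.5 and w = 6.

w = 6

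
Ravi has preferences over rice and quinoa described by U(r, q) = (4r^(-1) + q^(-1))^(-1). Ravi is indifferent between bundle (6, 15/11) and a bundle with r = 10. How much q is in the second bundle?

q = 1

U depends on (r, q) only through S = 4r^(-1) + q^(-1), so equal utility means equal S. At (6, 15/11): S = 1.4.
With r = 10: 4·10^(-1) = 0.4, so q^(-1) = 1.4 − 0.4 = 1.
Hence q = 1/1 = 1.
Check: U(10, 1) = 0.7143.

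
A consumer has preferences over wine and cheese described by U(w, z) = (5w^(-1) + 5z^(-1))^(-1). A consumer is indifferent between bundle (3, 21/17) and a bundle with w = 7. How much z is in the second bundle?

U depends on (w, z) only through S = 5w^(-1) + 5z^(-1), so equal utility means equal S. At (3, 21/17): S = 40/7.
With w = 7: 5·7^(-1) = 5/7, so 5z^(-1) = 40/7 − 5/7 = 5, i.e. z^(-1) = 1.
Hence z = 1/1 = 1.
Check: U(7, 1) = 0.175.

z = 1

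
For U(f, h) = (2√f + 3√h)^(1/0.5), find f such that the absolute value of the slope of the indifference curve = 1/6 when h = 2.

For CES with ρ = 0.5, MRS = (2/3)·√(h/f).
Setting (2/3)·√(2/f) = 1/6 gives √(2/f) = 0.25, so 2/f = 1/16 and f = 32.

f = 32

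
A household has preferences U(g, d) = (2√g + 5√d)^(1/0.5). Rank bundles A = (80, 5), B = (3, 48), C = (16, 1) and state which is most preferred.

Evaluate utility at each bundle:
U(A) = 845.000.
U(B) = 1452.000.
U(C) = 169.000.
Highest utility is B, so B ≻ A ≻ C.

Bundle B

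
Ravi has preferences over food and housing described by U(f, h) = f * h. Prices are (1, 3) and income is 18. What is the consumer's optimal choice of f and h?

f* = 9, h* = 3

MU_f = h and MU_h = f.
MRS = MU_f/MU_h = h/f.
Tangency: set MRS = p_f/p_h = 1/3.
So h/f = 1/3, i.e. h = (1/3)·f.
Substitute into the budget 1·f + 3·h = 18: 2·f = 18, so f* = 9.
Then h* = (1/3)·9 = 3.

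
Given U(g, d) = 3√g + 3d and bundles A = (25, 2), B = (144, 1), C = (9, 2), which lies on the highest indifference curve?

Evaluate utility at each bundle:
U(A) = 21.000.
U(B) = 39.000.
U(C) = 15.000.
Highest utility is B, so B ≻ A ≻ C.

Bundle B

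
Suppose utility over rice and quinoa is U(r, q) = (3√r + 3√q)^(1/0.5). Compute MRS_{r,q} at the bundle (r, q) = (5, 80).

For CES with ρ = 0.5, MRS = √(q/r).
At (5, 80): MRS = 4.
So at (5, 80) the consumer would give up 4 units of q for one more unit of r.

MRS = 4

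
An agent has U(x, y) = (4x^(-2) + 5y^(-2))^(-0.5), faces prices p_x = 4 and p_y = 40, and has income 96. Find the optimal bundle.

For CES with ρ = -2, MRS = (4/5)·(y/x)^3.
Tangency: set MRS = p_x/p_y = 4/40 = 0.1.
So (y/x)^3 = 0.125; taking the cube root, y/x = 0.5, i.e. y = 0.5·x.
Substitute into the budget 4·x + 40·y = 96: 24·x = 96, so x* = 4 and y* = 0.5·4 = 2.

x* = 4, y* = 2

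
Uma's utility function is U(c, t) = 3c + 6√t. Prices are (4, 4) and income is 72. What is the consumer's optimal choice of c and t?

MU_c = 3, MU_t = 6/(2√t).
MRS = 3 ÷ (6/(2√t)).
Tangency: set MRS = p_c/p_t = 4/4 = 1.
MRS depends only on t: √t = 1 ⇒ √t = 1 ⇒ t* = 1.
From the budget, 4·c = 72 − 4·1 = 68, so c* = 17.

c* = 17, t* = 1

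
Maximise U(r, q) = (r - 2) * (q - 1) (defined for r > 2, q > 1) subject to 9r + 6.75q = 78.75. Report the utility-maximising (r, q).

r* = 5, q* = 5

MU_r = (q−1), MU_q = (r−2).
MRS = (q−1)/(r−2).
Tangency: set MRS = p_r/p_q = 9/6.75 = 4/3.
So (q − 1)/(r − 2) = 4/3, i.e. (q − 1) = (4/3)·(r − 2).
Rewrite the budget in excess-of-subsistence terms: 9·(r − 2) + 6.75·(q − 1) = 78.75 − 9·2 − 6.75·1 = 54.
Substituting, 18·(r − 2) = 54, so r − 2 = 3 and r* = 5.
Then q − 1 = (4/3)·3 = 4, so q* = 5.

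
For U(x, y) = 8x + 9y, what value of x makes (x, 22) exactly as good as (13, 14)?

x = 4

U(13, 14) = 230.
Set U(x, 22) = 230 and solve.
8x + 9·22 = 230 ⇒ 8x = 32 ⇒ x = 4.
Check: U(4, 22) = 230.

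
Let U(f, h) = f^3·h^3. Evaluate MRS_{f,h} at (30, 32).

MRS = 16/15

MU_f = 3·f^2·h^3 and MU_h = 3·f^3·h^2.
MRS = MU_f/MU_h = h/f.
At (30, 32): MRS = 16/15.
That is, one extra unit of f is worth 16/15 units of h at the margin.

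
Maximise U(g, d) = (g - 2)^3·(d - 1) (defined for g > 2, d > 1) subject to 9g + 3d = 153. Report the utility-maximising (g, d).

g* = 13, d* = 12

MU_g = 3·(g−2)^2·(d−1), MU_d = (g−2)^3.
MRS = (3/1)·(d−1)/(g−2).
Tangency: set MRS = p_g/p_d = 9/3 = 3.
So (3/1)·(d − 1)/(g − 2) = 3, i.e. (d − 1) = (g − 2).
Rewrite the budget in excess-of-subsistence terms: 9·(g − 2) + 3·(d − 1) = 153 − 9·2 − 3·1 = 132.
Substituting, 12·(g − 2) = 132, so g − 2 = 11 and g* = 13.
Then d − 1 = 11, so d* = 12.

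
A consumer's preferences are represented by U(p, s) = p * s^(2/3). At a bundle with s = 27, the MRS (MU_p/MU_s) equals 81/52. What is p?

MU_p = s^(2/3) and MU_s = 2/3·p·s^(-1/3).
MRS = MU_p/MU_s = (1.5)·s/p.
Substitute s = 27: MRS = 40.5/p. Setting 40.5/p = 81/52 gives p = 40.5/(81/52) = 26.

p = 26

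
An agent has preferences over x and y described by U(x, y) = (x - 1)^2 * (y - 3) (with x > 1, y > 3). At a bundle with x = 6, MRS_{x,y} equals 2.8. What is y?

MU_x = 2·(x−1)·(y−3), MU_y = (x−1)^2.
MRS = (2/1)·(y−3)/(x−1).
Substitute x = 6: MRS = (y − 3)/2.5. Setting this equal to 2.8 gives y − 3 = 2.8·2.5 = 7, so y = 10.

y = 10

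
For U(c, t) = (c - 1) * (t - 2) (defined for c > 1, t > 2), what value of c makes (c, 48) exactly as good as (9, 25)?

c = 5

U(9, 25) = 184.
Set U(c, 48) = 184 and solve.
With t = 48: (48 − 2) = 46, so (c − 1) = 184/46 = 4.
So c = 1 + 4 = 5.
Check: U(5, 48) = 184.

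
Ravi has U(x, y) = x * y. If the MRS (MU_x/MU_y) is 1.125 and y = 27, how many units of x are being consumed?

x = 24

MU_x = y and MU_y = x.
MRS = MU_x/MU_y = y/x.
Substitute y = 27: MRS = 27/x. Setting 27/x = 1.125 gives x = 27/1.125 = 24.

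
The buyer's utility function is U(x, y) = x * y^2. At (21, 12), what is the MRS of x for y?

MRS = 2/7

MU_x = y^2 and MU_y = 2·x·y.
MRS = MU_x/MU_y = (1/2)·y/x.
At (21, 12): MRS = 2/7.
So at (21, 12) the consumer would give up 2/7 units of y for one more unit of x.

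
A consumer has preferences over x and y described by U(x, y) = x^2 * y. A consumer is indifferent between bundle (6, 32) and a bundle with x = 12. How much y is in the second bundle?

y = 8

U(6, 32) = 1152.
Set U(12, y) = 1152 and solve.
With x = 12: 12^2 = 144, so y = 1152/144 = 8.
Check: U(12, 8) = 1152.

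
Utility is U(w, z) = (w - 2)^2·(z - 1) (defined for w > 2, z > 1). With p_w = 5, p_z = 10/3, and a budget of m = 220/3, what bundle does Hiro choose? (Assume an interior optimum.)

w* = 10, z* = 7

MU_w = 2·(w−2)·(z−1), MU_z = (w−2)^2.
MRS = (2/1)·(z−1)/(w−2).
Tangency: set MRS = p_w/p_z = 5/(10/3) = 1.5.
So (2/1)·(z − 1)/(w − 2) = 1.5, i.e. (z − 1) = 0.75·(w − 2).
Rewrite the budget in excess-of-subsistence terms: 5·(w − 2) + (10/3)·(z − 1) = 220/3 − 5·2 − (10/3)·1 = 60.
Substituting, 7.5·(w − 2) = 60, so w − 2 = 8 and w* = 10.
Then z − 1 = 0.75·8 = 6, so z* = 7.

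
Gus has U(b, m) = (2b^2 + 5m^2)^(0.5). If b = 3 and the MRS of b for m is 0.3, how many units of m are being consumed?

m = 4

For CES with ρ = 2, MRS = (2/5)·(m/b)^(-1).
Setting (2/5)·(m/3)^(-1) = 0.3 gives (m/3)^(-1) = 0.75, so m/3 = 4/3 and m = 4.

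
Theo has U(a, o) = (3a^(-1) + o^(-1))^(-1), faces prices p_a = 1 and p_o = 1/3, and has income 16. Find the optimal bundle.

a* = 12, o* = 12

For CES with ρ = -1, MRS = (3/1)·(o/a)^2.
Tangency: set MRS = p_a/p_o = 1/(1/3) = 3.
So (o/a)^2 = 1; taking the square root, o/a = 1, i.e. o = a.
Substitute into the budget 1·a + (1/3)·o = 16: (4/3)·a = 16, so a* = 12 and o* = 12.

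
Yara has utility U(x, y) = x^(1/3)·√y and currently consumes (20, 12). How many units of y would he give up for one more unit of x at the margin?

MU_x = 1/3·x^(-2/3)·√y and MU_y = 0.5·x^(1/3)·y^(-0.5).
MRS = MU_x/MU_y = (2/3)·y/x.
At (20, 12): MRS = 0.4.
The indifference curve has slope −0.4 at this bundle.

MRS = 0.4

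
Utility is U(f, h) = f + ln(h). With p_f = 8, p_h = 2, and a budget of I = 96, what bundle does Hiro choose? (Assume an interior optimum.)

f* = 11, h* = 4

MU_f = 1, MU_h = 1/h.
MRS = 1 ÷ (1/h).
Tangency: set MRS = p_f/p_h = 8/2 = 4.
MRS depends only on h: h = 4 ⇒ h* = 4.
From the budget, 8·f = 96 − 2·4 = 88, so f* = 11.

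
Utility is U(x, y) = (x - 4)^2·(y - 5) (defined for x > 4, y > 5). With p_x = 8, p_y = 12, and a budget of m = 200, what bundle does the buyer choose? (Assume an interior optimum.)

MU_x = 2·(x−4)·(y−5), MU_y = (x−4)^2.
MRS = (2/1)·(y−5)/(x−4).
Tangency: set MRS = p_x/p_y = 8/12 = 2/3.
So (2/1)·(y − 5)/(x − 4) = 2/3, i.e. (y − 5) = (1/3)·(x − 4).
Rewrite the budget in excess-of-subsistence terms: 8·(x − 4) + 12·(y − 5) = 200 − 8·4 − 12·5 = 108.
Substituting, 12·(x − 4) = 108, so x − 4 = 9 and x* = 13.
Then y − 5 = (1/3)·9 = 3, so y* = 8.

x* = 13, y* = 8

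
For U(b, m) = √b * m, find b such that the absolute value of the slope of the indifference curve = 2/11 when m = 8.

MU_b = 0.5·b^(-0.5)·m and MU_m = √b.
MRS = MU_b/MU_m = (0.5)·m/b.
Substitute m = 8: MRS = 4/b. Setting 4/b = 2/11 gives b = 4/(2/11) = 22.

b = 22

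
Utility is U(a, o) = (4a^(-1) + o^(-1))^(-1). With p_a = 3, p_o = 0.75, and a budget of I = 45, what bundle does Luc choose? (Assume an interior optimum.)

a* = 12, o* = 12

For CES with ρ = -1, MRS = (4/1)·(o/a)^2.
Tangency: set MRS = p_a/p_o = 3/0.75 = 4.
So (o/a)^2 = 1; taking the square root, o/a = 1, i.e. o = a.
Substitute into the budget 3·a + 0.75·o = 45: 3.75·a = 45, so a* = 12 and o* = 12.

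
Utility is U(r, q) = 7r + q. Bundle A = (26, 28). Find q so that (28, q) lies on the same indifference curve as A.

U(26, 28) = 210.
Set U(28, q) = 210 and solve.
7·28 + q = 210 ⇒ q = 14 ⇒ q = 14.
Check: U(28, 14) = 210.

q = 14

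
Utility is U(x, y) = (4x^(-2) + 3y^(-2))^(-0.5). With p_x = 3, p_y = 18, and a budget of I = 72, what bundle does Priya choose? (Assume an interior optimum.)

x* = 6, y* = 3

For CES with ρ = -2, MRS = (4/3)·(y/x)^3.
Tangency: set MRS = p_x/p_y = 3/18 = 1/6.
So (y/x)^3 = 0.125; taking the cube root, y/x = 0.5, i.e. y = 0.5·x.
Substitute into the budget 3·x + 18·y = 72: 12·x = 72, so x* = 6 and y* = 0.5·6 = 3.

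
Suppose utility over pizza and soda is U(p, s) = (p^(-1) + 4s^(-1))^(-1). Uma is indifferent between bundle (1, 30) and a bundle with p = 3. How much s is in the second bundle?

s = 5

U depends on (p, s) only through S = p^(-1) + 4s^(-1), so equal utility means equal S. At (1, 30): S = 17/15.
With p = 3: 3^(-1) = 1/3, so 4s^(-1) = 17/15 − 1/3 = 0.8, i.e. s^(-1) = 0.2.
Hence s = 1/0.2 = 5.
Check: U(3, 5) = 0.8824.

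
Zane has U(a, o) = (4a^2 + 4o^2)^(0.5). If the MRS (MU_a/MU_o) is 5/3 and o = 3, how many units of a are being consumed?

a = 5

For CES with ρ = 2, MRS = (o/a)^(-1).
Setting (3/a)^(-1) = 5/3 gives 3/a = 0.6 and a = 5.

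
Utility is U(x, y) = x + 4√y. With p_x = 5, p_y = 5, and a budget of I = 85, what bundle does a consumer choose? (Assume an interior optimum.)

MU_x = 1, MU_y = 4/(2√y).
MRS = 1 ÷ (4/(2√y)).
Tangency: set MRS = p_x/p_y = 5/5 = 1.
MRS depends only on y: 0.5·√y = 1 ⇒ √y = 1/0.5 = 2 ⇒ y* = 4.
From the budget, 5·x = 85 − 5·4 = 65, so x* = 13.

x* = 13, y* = 4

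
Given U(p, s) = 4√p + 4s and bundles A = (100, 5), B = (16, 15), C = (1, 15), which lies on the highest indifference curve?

Evaluate utility at each bundle:
U(A) = 60.000.
U(B) = 76.000.
U(C) = 64.000.
Highest utility is B, so B ≻ C ≻ A.

Bundle B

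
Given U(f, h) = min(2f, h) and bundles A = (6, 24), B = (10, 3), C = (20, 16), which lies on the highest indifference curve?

Evaluate utility at each bundle:
U(A) = 12.
U(B) = 3.
U(C) = 16.
Highest utility is C, so C ≻ A ≻ B.

Bundle C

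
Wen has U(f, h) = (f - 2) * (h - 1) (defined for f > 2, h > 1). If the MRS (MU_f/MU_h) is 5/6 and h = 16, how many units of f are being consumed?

f = 20

MU_f = (h−1), MU_h = (f−2).
MRS = (h−1)/(f−2).
Substitute h = 16: MRS = 15/(f − 2). Setting this equal to 5/6 gives f − 2 = 15/(5/6) = 18, so f = 20.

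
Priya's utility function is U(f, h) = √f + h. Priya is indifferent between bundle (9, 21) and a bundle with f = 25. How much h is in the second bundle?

h = 19

U(9, 21) = 24.
Set U(25, h) = 24 and solve.
With f = 25: √25 = 5, so h = 24 − 5 = 19.
Check: U(25, 19) = 24.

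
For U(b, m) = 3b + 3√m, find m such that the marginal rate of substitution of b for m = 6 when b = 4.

m = 9

MU_b = 3, MU_m = 3/(2√m).
MRS = 3 ÷ (3/(2√m)).
MRS depends only on m: 2·√m = 6 ⇒ √m = 6/2 = 3 ⇒ m = 9.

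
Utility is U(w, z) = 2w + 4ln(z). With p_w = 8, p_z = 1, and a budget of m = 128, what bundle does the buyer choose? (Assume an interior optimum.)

w* = 14, z* = 16

MU_w = 2, MU_z = 4/z.
MRS = 2 ÷ (4/z).
Tangency: set MRS = p_w/p_z = 8/1 = 8.
MRS depends only on z: 0.5·z = 8 ⇒ z* = 8/0.5 = 16.
From the budget, 8·w = 128 − 1·16 = 112, so w* = 14.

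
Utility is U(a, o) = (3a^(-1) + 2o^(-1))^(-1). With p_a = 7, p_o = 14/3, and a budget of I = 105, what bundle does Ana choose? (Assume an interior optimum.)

For CES with ρ = -1, MRS = (3/2)·(o/a)^2.
Tangency: set MRS = p_a/p_o = 7/(14/3) = 1.5.
So (o/a)^2 = 1; taking the square root, o/a = 1, i.e. o = a.
Substitute into the budget 7·a + (14/3)·o = 105: (35/3)·a = 105, so a* = 9 and o* = 9.

a* = 9, o* = 9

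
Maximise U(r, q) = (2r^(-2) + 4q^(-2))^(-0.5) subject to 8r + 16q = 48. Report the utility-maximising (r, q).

r* = 2, q* = 2

For CES with ρ = -2, MRS = (2/4)·(q/r)^3.
Tangency: set MRS = p_r/p_q = 8/16 = 0.5.
So (q/r)^3 = 1; taking the cube root, q/r = 1, i.e. q = r.
Substitute into the budget 8·r + 16·q = 48: 24·r = 48, so r* = 2 and q* = 2.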